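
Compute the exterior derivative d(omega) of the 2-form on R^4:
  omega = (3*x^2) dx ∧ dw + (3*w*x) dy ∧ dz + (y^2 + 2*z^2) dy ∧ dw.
d(omega) = (3*w) dx ∧ dy ∧ dz + (3*x - 4*z) dy ∧ dz ∧ dw

For a 2-form omega = sum_{i<j} g_{ij} dx_i ∧ dx_j, the exterior derivative is
  d(omega) = sum_{i<j} d(g_{ij}) ∧ dx_i ∧ dx_j = sum_{i<j, k} (∂g_{ij}/∂x_k) dx_k ∧ dx_i ∧ dx_j.
Expand each term, using dx_k ∧ dx_i ∧ dx_j = sgn(permutation) dx_{(a)} ∧ dx_{(b)} ∧ dx_{(c)} with (a < b < c) sorted:
  d(3*w*x) includes (∂/∂x)(3*w*x) dx = (3*w) dx, which multiplied by dy ∧ dz gives (3*w) dx ∧ dy ∧ dz
  d(3*w*x) includes (∂/∂w)(3*w*x) dw = (3*x) dw, which multiplied by dy ∧ dz gives (3*x) dy ∧ dz ∧ dw
  d(y^2 + 2*z^2) includes (∂/∂z)(y^2 + 2*z^2) dz = (4*z) dz, which multiplied by dy ∧ dw gives (-4*z) dy ∧ dz ∧ dw
Collecting like 3-forms: d(omega) = (3*w) dx ∧ dy ∧ dz + (3*x - 4*z) dy ∧ dz ∧ dw.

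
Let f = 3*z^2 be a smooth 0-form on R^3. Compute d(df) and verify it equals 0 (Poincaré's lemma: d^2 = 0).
d(df) = 0

Step 1: df = sum_i (∂f/∂x_i) dx_i = (0) dx + (0) dy + (6*z) dz.
Step 2: Apply d again. Using the 1-form formula, the coefficient of dx ∧ dy in d(df) is ∂^2 f/∂x ∂y - ∂^2 f/∂y ∂x = (0) - (0) = 0 (equality of mixed partials for smooth f).
Similarly for dx ∧ dz and dy ∧ dz — all coefficients vanish. So d(df) = 0.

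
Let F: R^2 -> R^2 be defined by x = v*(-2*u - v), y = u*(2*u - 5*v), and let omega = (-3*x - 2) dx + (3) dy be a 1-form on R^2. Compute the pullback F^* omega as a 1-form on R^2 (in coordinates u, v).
F^* omega = (-12*u*v^2 + 12*u - 6*v^3 - 11*v) du + (-12*u^2*v - 18*u*v^2 - 11*u - 6*v^3 + 4*v) dv

Using F^*(f dg) = (f ∘ F) d(g ∘ F), substitute each coordinate x_i by F_i(u, v) in f_i, and replace dx_i by d F_i = (∂F_i/∂u) du + (∂F_i/∂v) dv.
  For the x component: f_1(F) = 6*u*v + 3*v^2 - 2; d F_1 = (-2*v) du + (-2*u - 2*v) dv
  For the y component: f_2(F) = 3; d F_2 = (4*u - 5*v) du + (-5*u) dv
Combining and collecting du, dv coefficients:
  coeff of du: -12*u*v^2 + 12*u - 6*v^3 - 11*v
  coeff of dv: -12*u^2*v - 18*u*v^2 - 11*u - 6*v^3 + 4*v
F^* omega = (-12*u*v^2 + 12*u - 6*v^3 - 11*v) du + (-12*u^2*v - 18*u*v^2 - 11*u - 6*v^3 + 4*v) dv.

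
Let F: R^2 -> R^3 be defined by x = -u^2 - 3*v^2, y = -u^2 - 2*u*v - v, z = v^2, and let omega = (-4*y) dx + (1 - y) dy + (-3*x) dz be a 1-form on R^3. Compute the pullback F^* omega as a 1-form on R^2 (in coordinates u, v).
F^* omega = (-10*u^3 - 22*u^2*v - 4*u*v^2 - 10*u*v - 2*u - 2*v^2 - 2*v) du + (-2*u^3 - 22*u^2*v - u^2 - 48*u*v^2 - 4*u*v - 2*u + 18*v^3 - 24*v^2 - v - 1) dv

Using F^*(f dg) = (f ∘ F) d(g ∘ F), substitute each coordinate x_i by F_i(u, v) in f_i, and replace dx_i by d F_i = (∂F_i/∂u) du + (∂F_i/∂v) dv.
  For the x component: f_1(F) = 4*u^2 + 8*u*v + 4*v; d F_1 = (-2*u) du + (-6*v) dv
  For the y component: f_2(F) = u^2 + 2*u*v + v + 1; d F_2 = (-2*u - 2*v) du + (-2*u - 1) dv
  For the z component: f_3(F) = 3*u^2 + 9*v^2; d F_3 = (0) du + (2*v) dv
Combining and collecting du, dv coefficients:
  coeff of du: -10*u^3 - 22*u^2*v - 4*u*v^2 - 10*u*v - 2*u - 2*v^2 - 2*v
  coeff of dv: -2*u^3 - 22*u^2*v - u^2 - 48*u*v^2 - 4*u*v - 2*u + 18*v^3 - 24*v^2 - v - 1
F^* omega = (-10*u^3 - 22*u^2*v - 4*u*v^2 - 10*u*v - 2*u - 2*v^2 - 2*v) du + (-2*u^3 - 22*u^2*v - u^2 - 48*u*v^2 - 4*u*v - 2*u + 18*v^3 - 24*v^2 - v - 1) dv.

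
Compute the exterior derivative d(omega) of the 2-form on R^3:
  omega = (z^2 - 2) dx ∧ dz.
d(omega) = 0

For a 2-form omega = sum_{i<j} g_{ij} dx_i ∧ dx_j, the exterior derivative is
  d(omega) = sum_{i<j} d(g_{ij}) ∧ dx_i ∧ dx_j = sum_{i<j, k} (∂g_{ij}/∂x_k) dx_k ∧ dx_i ∧ dx_j.
Expand each term, using dx_k ∧ dx_i ∧ dx_j = sgn(permutation) dx_{(a)} ∧ dx_{(b)} ∧ dx_{(c)} with (a < b < c) sorted:

Collecting like 3-forms: d(omega) = 0.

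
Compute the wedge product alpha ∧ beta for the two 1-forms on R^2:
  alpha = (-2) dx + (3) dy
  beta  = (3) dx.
alpha ∧ beta = (-9) dx ∧ dy

Distribute the wedge, using dx_i ∧ dx_j = -dx_j ∧ dx_i and dx_i ∧ dx_i = 0. For each pair (i, j) with i < j, the coefficient of dx_i ∧ dx_j in alpha ∧ beta is (alpha_i * beta_j - alpha_j * beta_i). Collecting: alpha ∧ beta = (-9) dx ∧ dy.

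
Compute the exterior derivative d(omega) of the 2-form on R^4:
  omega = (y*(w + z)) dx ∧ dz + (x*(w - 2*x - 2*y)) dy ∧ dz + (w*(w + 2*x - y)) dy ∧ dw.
d(omega) = (-4*x - 2*y - z) dx ∧ dy ∧ dz + (y) dx ∧ dz ∧ dw + (x) dy ∧ dz ∧ dw + (2*w) dx ∧ dy ∧ dw

For a 2-form omega = sum_{i<j} g_{ij} dx_i ∧ dx_j, the exterior derivative is
  d(omega) = sum_{i<j} d(g_{ij}) ∧ dx_i ∧ dx_j = sum_{i<j, k} (∂g_{ij}/∂x_k) dx_k ∧ dx_i ∧ dx_j.
Expand each term, using dx_k ∧ dx_i ∧ dx_j = sgn(permutation) dx_{(a)} ∧ dx_{(b)} ∧ dx_{(c)} with (a < b < c) sorted:
  d(y*(w + z)) includes (∂/∂y)(y*(w + z)) dy = (w + z) dy, which multiplied by dx ∧ dz gives (-w - z) dx ∧ dy ∧ dz
  d(y*(w + z)) includes (∂/∂w)(y*(w + z)) dw = (y) dw, which multiplied by dx ∧ dz gives (y) dx ∧ dz ∧ dw
  d(x*(w - 2*x - 2*y)) includes (∂/∂x)(x*(w - 2*x - 2*y)) dx = (w - 4*x - 2*y) dx, which multiplied by dy ∧ dz gives (w - 4*x - 2*y) dx ∧ dy ∧ dz
  d(x*(w - 2*x - 2*y)) includes (∂/∂w)(x*(w - 2*x - 2*y)) dw = (x) dw, which multiplied by dy ∧ dz gives (x) dy ∧ dz ∧ dw
  d(w*(w + 2*x - y)) includes (∂/∂x)(w*(w + 2*x - y)) dx = (2*w) dx, which multiplied by dy ∧ dw gives (2*w) dx ∧ dy ∧ dw
Collecting like 3-forms: d(omega) = (-4*x - 2*y - z) dx ∧ dy ∧ dz + (y) dx ∧ dz ∧ dw + (x) dy ∧ dz ∧ dw + (2*w) dx ∧ dy ∧ dw.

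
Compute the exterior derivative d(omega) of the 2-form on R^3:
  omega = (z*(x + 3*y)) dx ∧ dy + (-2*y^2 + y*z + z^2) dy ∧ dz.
d(omega) = (x + 3*y) dx ∧ dy ∧ dz

For a 2-form omega = sum_{i<j} g_{ij} dx_i ∧ dx_j, the exterior derivative is
  d(omega) = sum_{i<j} d(g_{ij}) ∧ dx_i ∧ dx_j = sum_{i<j, k} (∂g_{ij}/∂x_k) dx_k ∧ dx_i ∧ dx_j.
Expand each term, using dx_k ∧ dx_i ∧ dx_j = sgn(permutation) dx_{(a)} ∧ dx_{(b)} ∧ dx_{(c)} with (a < b < c) sorted:
  d(z*(x + 3*y)) includes (∂/∂z)(z*(x + 3*y)) dz = (x + 3*y) dz, which multiplied by dx ∧ dy gives (x + 3*y) dx ∧ dy ∧ dz
Collecting like 3-forms: d(omega) = (x + 3*y) dx ∧ dy ∧ dz.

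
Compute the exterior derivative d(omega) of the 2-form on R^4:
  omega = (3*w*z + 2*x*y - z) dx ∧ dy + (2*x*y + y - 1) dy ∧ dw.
d(omega) = (3*w - 1) dx ∧ dy ∧ dz + (2*y + 3*z) dx ∧ dy ∧ dw

For a 2-form omega = sum_{i<j} g_{ij} dx_i ∧ dx_j, the exterior derivative is
  d(omega) = sum_{i<j} d(g_{ij}) ∧ dx_i ∧ dx_j = sum_{i<j, k} (∂g_{ij}/∂x_k) dx_k ∧ dx_i ∧ dx_j.
Expand each term, using dx_k ∧ dx_i ∧ dx_j = sgn(permutation) dx_{(a)} ∧ dx_{(b)} ∧ dx_{(c)} with (a < b < c) sorted:
  d(3*w*z + 2*x*y - z) includes (∂/∂z)(3*w*z + 2*x*y - z) dz = (3*w - 1) dz, which multiplied by dx ∧ dy gives (3*w - 1) dx ∧ dy ∧ dz
  d(3*w*z + 2*x*y - z) includes (∂/∂w)(3*w*z + 2*x*y - z) dw = (3*z) dw, which multiplied by dx ∧ dy gives (3*z) dx ∧ dy ∧ dw
  d(2*x*y + y - 1) includes (∂/∂x)(2*x*y + y - 1) dx = (2*y) dx, which multiplied by dy ∧ dw gives (2*y) dx ∧ dy ∧ dw
Collecting like 3-forms: d(omega) = (3*w - 1) dx ∧ dy ∧ dz + (2*y + 3*z) dx ∧ dy ∧ dw.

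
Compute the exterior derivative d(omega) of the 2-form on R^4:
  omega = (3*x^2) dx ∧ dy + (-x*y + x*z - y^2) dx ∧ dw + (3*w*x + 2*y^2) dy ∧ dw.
d(omega) = (3*w + x + 2*y) dx ∧ dy ∧ dw + (-x) dx ∧ dz ∧ dw

For a 2-form omega = sum_{i<j} g_{ij} dx_i ∧ dx_j, the exterior derivative is
  d(omega) = sum_{i<j} d(g_{ij}) ∧ dx_i ∧ dx_j = sum_{i<j, k} (∂g_{ij}/∂x_k) dx_k ∧ dx_i ∧ dx_j.
Expand each term, using dx_k ∧ dx_i ∧ dx_j = sgn(permutation) dx_{(a)} ∧ dx_{(b)} ∧ dx_{(c)} with (a < b < c) sorted:
  d(-x*y + x*z - y^2) includes (∂/∂y)(-x*y + x*z - y^2) dy = (-x - 2*y) dy, which multiplied by dx ∧ dw gives (x + 2*y) dx ∧ dy ∧ dw
  d(-x*y + x*z - y^2) includes (∂/∂z)(-x*y + x*z - y^2) dz = (x) dz, which multiplied by dx ∧ dw gives (-x) dx ∧ dz ∧ dw
  d(3*w*x + 2*y^2) includes (∂/∂x)(3*w*x + 2*y^2) dx = (3*w) dx, which multiplied by dy ∧ dw gives (3*w) dx ∧ dy ∧ dw
Collecting like 3-forms: d(omega) = (3*w + x + 2*y) dx ∧ dy ∧ dw + (-x) dx ∧ dz ∧ dw.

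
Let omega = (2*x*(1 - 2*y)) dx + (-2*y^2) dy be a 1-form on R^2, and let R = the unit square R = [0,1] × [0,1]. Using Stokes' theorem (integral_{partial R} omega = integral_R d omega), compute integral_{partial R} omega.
integral_(partial R) omega = 2

Stokes: integral_partial_R omega = integral_R d omega with d omega = (∂Q/∂x - ∂P/∂y) dx ∧ dy.
  ∂Q/∂x = 0
  ∂P/∂y = -4*x
  integrand = ∂Q/∂x - ∂P/∂y = 4*x.
Integrating over R: integral_0^1 integral_0^1 (4*x) dx dy = 2.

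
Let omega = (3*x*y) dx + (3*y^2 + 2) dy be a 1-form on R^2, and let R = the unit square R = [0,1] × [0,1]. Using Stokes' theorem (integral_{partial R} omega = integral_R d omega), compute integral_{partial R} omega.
integral_(partial R) omega = -3/2

Stokes: integral_partial_R omega = integral_R d omega with d omega = (∂Q/∂x - ∂P/∂y) dx ∧ dy.
  ∂Q/∂x = 0
  ∂P/∂y = 3*x
  integrand = ∂Q/∂x - ∂P/∂y = -3*x.
Integrating over R: integral_0^1 integral_0^1 (-3*x) dx dy = -3/2.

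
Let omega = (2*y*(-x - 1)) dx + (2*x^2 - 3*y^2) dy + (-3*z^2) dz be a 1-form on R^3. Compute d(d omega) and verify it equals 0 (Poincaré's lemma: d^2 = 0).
d(d omega) = 0

Step 1: d omega = sum_{i<j} (∂f_j/∂x_i - ∂f_i/∂x_j) dx_i ∧ dx_j:
  coeff of dx ∧ dy: 6*x + 2
  coeff of dx ∧ dz: 0
  coeff of dy ∧ dz: 0
Step 2: Apply d again to each 2-form coefficient. The only possible 3-form in R^3 is dx ∧ dy ∧ dz, with coefficient
  ∂(coeff of dy∧dz)/∂x - ∂(coeff of dx∧dz)/∂y + ∂(coeff of dx∧dy)/∂z
  = ∂/∂x (0) - ∂/∂y (0) + ∂/∂z (6*x + 2).
Each of these terms simplifies to sums of mixed partials that cancel in pairs. The result is 0 (by equality of mixed partials for smooth functions — Schwarz / Clairaut).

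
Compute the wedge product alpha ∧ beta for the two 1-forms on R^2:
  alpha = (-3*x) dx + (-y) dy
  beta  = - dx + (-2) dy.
alpha ∧ beta = (6*x - y) dx ∧ dy

Distribute the wedge, using dx_i ∧ dx_j = -dx_j ∧ dx_i and dx_i ∧ dx_i = 0. For each pair (i, j) with i < j, the coefficient of dx_i ∧ dx_j in alpha ∧ beta is (alpha_i * beta_j - alpha_j * beta_i). Collecting: alpha ∧ beta = (6*x - y) dx ∧ dy.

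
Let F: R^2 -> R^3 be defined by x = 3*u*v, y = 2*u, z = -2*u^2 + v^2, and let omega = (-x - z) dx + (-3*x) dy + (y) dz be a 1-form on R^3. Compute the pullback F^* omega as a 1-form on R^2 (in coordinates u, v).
F^* omega = (6*u^2*v - 8*u^2 - 9*u*v^2 - 18*u*v - 3*v^3) du + (u*(6*u^2 - 9*u*v - 3*v^2 + 4*v)) dv

Using F^*(f dg) = (f ∘ F) d(g ∘ F), substitute each coordinate x_i by F_i(u, v) in f_i, and replace dx_i by d F_i = (∂F_i/∂u) du + (∂F_i/∂v) dv.
  For the x component: f_1(F) = 2*u^2 - 3*u*v - v^2; d F_1 = (3*v) du + (3*u) dv
  For the y component: f_2(F) = -9*u*v; d F_2 = (2) du + (0) dv
  For the z component: f_3(F) = 2*u; d F_3 = (-4*u) du + (2*v) dv
Combining and collecting du, dv coefficients:
  coeff of du: 6*u^2*v - 8*u^2 - 9*u*v^2 - 18*u*v - 3*v^3
  coeff of dv: u*(6*u^2 - 9*u*v - 3*v^2 + 4*v)
F^* omega = (6*u^2*v - 8*u^2 - 9*u*v^2 - 18*u*v - 3*v^3) du + (u*(6*u^2 - 9*u*v - 3*v^2 + 4*v)) dv.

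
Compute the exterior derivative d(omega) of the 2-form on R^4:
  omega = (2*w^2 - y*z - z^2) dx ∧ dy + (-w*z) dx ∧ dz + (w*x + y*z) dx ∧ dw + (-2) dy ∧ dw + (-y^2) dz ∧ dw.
d(omega) = (-y - 2*z) dx ∧ dy ∧ dz + (4*w - z) dx ∧ dy ∧ dw + (-y - z) dx ∧ dz ∧ dw + (-2*y) dy ∧ dz ∧ dw

For a 2-form omega = sum_{i<j} g_{ij} dx_i ∧ dx_j, the exterior derivative is
  d(omega) = sum_{i<j} d(g_{ij}) ∧ dx_i ∧ dx_j = sum_{i<j, k} (∂g_{ij}/∂x_k) dx_k ∧ dx_i ∧ dx_j.
Expand each term, using dx_k ∧ dx_i ∧ dx_j = sgn(permutation) dx_{(a)} ∧ dx_{(b)} ∧ dx_{(c)} with (a < b < c) sorted:
  d(2*w^2 - y*z - z^2) includes (∂/∂z)(2*w^2 - y*z - z^2) dz = (-y - 2*z) dz, which multiplied by dx ∧ dy gives (-y - 2*z) dx ∧ dy ∧ dz
  d(2*w^2 - y*z - z^2) includes (∂/∂w)(2*w^2 - y*z - z^2) dw = (4*w) dw, which multiplied by dx ∧ dy gives (4*w) dx ∧ dy ∧ dw
  d(-w*z) includes (∂/∂w)(-w*z) dw = (-z) dw, which multiplied by dx ∧ dz gives (-z) dx ∧ dz ∧ dw
  d(w*x + y*z) includes (∂/∂y)(w*x + y*z) dy = (z) dy, which multiplied by dx ∧ dw gives (-z) dx ∧ dy ∧ dw
  d(w*x + y*z) includes (∂/∂z)(w*x + y*z) dz = (y) dz, which multiplied by dx ∧ dw gives (-y) dx ∧ dz ∧ dw
  d(-y^2) includes (∂/∂y)(-y^2) dy = (-2*y) dy, which multiplied by dz ∧ dw gives (-2*y) dy ∧ dz ∧ dw
Collecting like 3-forms: d(omega) = (-y - 2*z) dx ∧ dy ∧ dz + (4*w - z) dx ∧ dy ∧ dw + (-y - z) dx ∧ dz ∧ dw + (-2*y) dy ∧ dz ∧ dw.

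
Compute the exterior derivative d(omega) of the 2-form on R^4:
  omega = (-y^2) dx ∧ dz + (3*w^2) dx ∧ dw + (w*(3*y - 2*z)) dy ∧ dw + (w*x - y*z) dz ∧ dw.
d(omega) = (2*y) dx ∧ dy ∧ dz + (2*w - z) dy ∧ dz ∧ dw + (w) dx ∧ dz ∧ dw

For a 2-form omega = sum_{i<j} g_{ij} dx_i ∧ dx_j, the exterior derivative is
  d(omega) = sum_{i<j} d(g_{ij}) ∧ dx_i ∧ dx_j = sum_{i<j, k} (∂g_{ij}/∂x_k) dx_k ∧ dx_i ∧ dx_j.
Expand each term, using dx_k ∧ dx_i ∧ dx_j = sgn(permutation) dx_{(a)} ∧ dx_{(b)} ∧ dx_{(c)} with (a < b < c) sorted:
  d(-y^2) includes (∂/∂y)(-y^2) dy = (-2*y) dy, which multiplied by dx ∧ dz gives (2*y) dx ∧ dy ∧ dz
  d(w*(3*y - 2*z)) includes (∂/∂z)(w*(3*y - 2*z)) dz = (-2*w) dz, which multiplied by dy ∧ dw gives (2*w) dy ∧ dz ∧ dw
  d(w*x - y*z) includes (∂/∂x)(w*x - y*z) dx = (w) dx, which multiplied by dz ∧ dw gives (w) dx ∧ dz ∧ dw
  d(w*x - y*z) includes (∂/∂y)(w*x - y*z) dy = (-z) dy, which multiplied by dz ∧ dw gives (-z) dy ∧ dz ∧ dw
Collecting like 3-forms: d(omega) = (2*y) dx ∧ dy ∧ dz + (2*w - z) dy ∧ dz ∧ dw + (w) dx ∧ dz ∧ dw.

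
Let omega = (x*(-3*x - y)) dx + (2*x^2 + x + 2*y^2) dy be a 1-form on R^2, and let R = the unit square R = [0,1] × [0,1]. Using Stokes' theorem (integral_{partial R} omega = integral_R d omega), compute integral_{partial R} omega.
integral_(partial R) omega = 7/2

Stokes: integral_partial_R omega = integral_R d omega with d omega = (∂Q/∂x - ∂P/∂y) dx ∧ dy.
  ∂Q/∂x = 4*x + 1
  ∂P/∂y = -x
  integrand = ∂Q/∂x - ∂P/∂y = 5*x + 1.
Integrating over R: integral_0^1 integral_0^1 (5*x + 1) dx dy = 7/2.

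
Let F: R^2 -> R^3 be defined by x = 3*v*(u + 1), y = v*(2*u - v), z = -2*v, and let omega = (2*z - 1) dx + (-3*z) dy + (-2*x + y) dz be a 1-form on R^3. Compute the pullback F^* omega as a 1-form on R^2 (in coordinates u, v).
F^* omega = (-3*v) du + (8*u*v - 3*u - 10*v^2 - 3) dv

Using F^*(f dg) = (f ∘ F) d(g ∘ F), substitute each coordinate x_i by F_i(u, v) in f_i, and replace dx_i by d F_i = (∂F_i/∂u) du + (∂F_i/∂v) dv.
  For the x component: f_1(F) = -4*v - 1; d F_1 = (3*v) du + (3*u + 3) dv
  For the y component: f_2(F) = 6*v; d F_2 = (2*v) du + (2*u - 2*v) dv
  For the z component: f_3(F) = v*(-4*u - v - 6); d F_3 = (0) du + (-2) dv
Combining and collecting du, dv coefficients:
  coeff of du: -3*v
  coeff of dv: 8*u*v - 3*u - 10*v^2 - 3
F^* omega = (-3*v) du + (8*u*v - 3*u - 10*v^2 - 3) dv.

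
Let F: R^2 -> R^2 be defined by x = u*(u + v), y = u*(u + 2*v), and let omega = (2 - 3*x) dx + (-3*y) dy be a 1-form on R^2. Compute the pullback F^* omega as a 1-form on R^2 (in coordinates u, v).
F^* omega = (-12*u^3 - 27*u^2*v - 15*u*v^2 + 4*u + 2*v) du + (u*(-9*u^2 - 15*u*v + 2)) dv

Using F^*(f dg) = (f ∘ F) d(g ∘ F), substitute each coordinate x_i by F_i(u, v) in f_i, and replace dx_i by d F_i = (∂F_i/∂u) du + (∂F_i/∂v) dv.
  For the x component: f_1(F) = -3*u^2 - 3*u*v + 2; d F_1 = (2*u + v) du + (u) dv
  For the y component: f_2(F) = 3*u*(-u - 2*v); d F_2 = (2*u + 2*v) du + (2*u) dv
Combining and collecting du, dv coefficients:
  coeff of du: -12*u^3 - 27*u^2*v - 15*u*v^2 + 4*u + 2*v
  coeff of dv: u*(-9*u^2 - 15*u*v + 2)
F^* omega = (-12*u^3 - 27*u^2*v - 15*u*v^2 + 4*u + 2*v) du + (u*(-9*u^2 - 15*u*v + 2)) dv.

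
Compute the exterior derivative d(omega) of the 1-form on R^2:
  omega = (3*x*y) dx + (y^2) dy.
d(omega) = (-3*x) dx ∧ dy

For a 1-form omega = sum_i f_i dx_i, the exterior derivative is
  d(omega) = sum_{i < j} (∂f_j/∂x_i - ∂f_i/∂x_j) dx_i ∧ dx_j.
  coefficient of dx ∧ dy: ∂f_2/∂x - ∂f_1/∂y = ∂(y^2)/∂x - ∂(3*x*y)/∂y = -3*x
Assembling: d(omega) = (-3*x) dx ∧ dy.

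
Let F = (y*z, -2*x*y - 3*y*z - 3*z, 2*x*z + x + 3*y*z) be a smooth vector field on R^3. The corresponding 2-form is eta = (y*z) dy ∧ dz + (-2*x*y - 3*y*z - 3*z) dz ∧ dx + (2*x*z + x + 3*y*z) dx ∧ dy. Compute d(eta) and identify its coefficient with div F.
d(eta) = (3*y - 3*z) dx ∧ dy ∧ dz; div F = 3*y - 3*z

For a 2-form in R^3 of the form above, applying d gives a 3-form with coefficient ∂P/∂x + ∂Q/∂y + ∂R/∂z:
  ∂P/∂x = 0
  ∂Q/∂y = -2*x - 3*z
  ∂R/∂z = 2*x + 3*y
Sum = 3*y - 3*z, which is exactly div F.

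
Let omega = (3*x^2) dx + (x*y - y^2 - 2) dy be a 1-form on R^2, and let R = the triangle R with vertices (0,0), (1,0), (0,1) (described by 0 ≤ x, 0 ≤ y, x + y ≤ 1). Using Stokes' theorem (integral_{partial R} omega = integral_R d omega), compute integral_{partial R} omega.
integral_(partial R) omega = 1/6

Stokes: integral_partial_R omega = integral_R d omega with d omega = (∂Q/∂x - ∂P/∂y) dx ∧ dy.
  ∂Q/∂x = y
  ∂P/∂y = 0
  integrand = ∂Q/∂x - ∂P/∂y = y.
Integrating over R: integral_0^1 integral_0^{1-x} (y) dy dx = 1/6.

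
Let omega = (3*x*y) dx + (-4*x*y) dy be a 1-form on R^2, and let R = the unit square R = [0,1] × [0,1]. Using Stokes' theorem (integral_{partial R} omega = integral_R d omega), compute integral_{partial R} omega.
integral_(partial R) omega = -7/2

Stokes: integral_partial_R omega = integral_R d omega with d omega = (∂Q/∂x - ∂P/∂y) dx ∧ dy.
  ∂Q/∂x = -4*y
  ∂P/∂y = 3*x
  integrand = ∂Q/∂x - ∂P/∂y = -3*x - 4*y.
Integrating over R: integral_0^1 integral_0^1 (-3*x - 4*y) dx dy = -7/2.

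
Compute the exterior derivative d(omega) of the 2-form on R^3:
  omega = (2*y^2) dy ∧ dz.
d(omega) = 0

For a 2-form omega = sum_{i<j} g_{ij} dx_i ∧ dx_j, the exterior derivative is
  d(omega) = sum_{i<j} d(g_{ij}) ∧ dx_i ∧ dx_j = sum_{i<j, k} (∂g_{ij}/∂x_k) dx_k ∧ dx_i ∧ dx_j.
Expand each term, using dx_k ∧ dx_i ∧ dx_j = sgn(permutation) dx_{(a)} ∧ dx_{(b)} ∧ dx_{(c)} with (a < b < c) sorted:

Collecting like 3-forms: d(omega) = 0.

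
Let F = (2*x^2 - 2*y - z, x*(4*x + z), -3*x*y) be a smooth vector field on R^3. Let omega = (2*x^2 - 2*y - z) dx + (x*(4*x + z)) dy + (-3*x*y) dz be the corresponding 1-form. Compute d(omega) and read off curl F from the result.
d(omega) = (-4*x) dy ∧ dz + (3*y - 1) dz ∧ dx + (8*x + z + 2) dx ∧ dy; curl F = (-4*x, 3*y - 1, 8*x + z + 2)

d omega = sum_{i<j} (∂f_j/∂x_i - ∂f_i/∂x_j) dx_i ∧ dx_j. Under the identification (dy ∧ dz, dz ∧ dx, dx ∧ dy) ↔ (e_x, e_y, e_z), the coefficients are exactly the components of curl F. Compute:
  ∂R/∂y - ∂Q/∂z = (-3*x) - (x) = -4*x
  ∂P/∂z - ∂R/∂x = (-1) - (-3*y) = 3*y - 1
  ∂Q/∂x - ∂P/∂y = (8*x + z) - (-2) = 8*x + z + 2.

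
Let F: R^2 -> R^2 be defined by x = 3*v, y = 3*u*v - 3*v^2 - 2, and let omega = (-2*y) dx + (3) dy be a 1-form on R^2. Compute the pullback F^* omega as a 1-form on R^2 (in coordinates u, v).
F^* omega = (9*v) du + (-18*u*v + 9*u + 18*v^2 - 18*v + 12) dv

Using F^*(f dg) = (f ∘ F) d(g ∘ F), substitute each coordinate x_i by F_i(u, v) in f_i, and replace dx_i by d F_i = (∂F_i/∂u) du + (∂F_i/∂v) dv.
  For the x component: f_1(F) = -6*u*v + 6*v^2 + 4; d F_1 = (0) du + (3) dv
  For the y component: f_2(F) = 3; d F_2 = (3*v) du + (3*u - 6*v) dv
Combining and collecting du, dv coefficients:
  coeff of du: 9*v
  coeff of dv: -18*u*v + 9*u + 18*v^2 - 18*v + 12
F^* omega = (9*v) du + (-18*u*v + 9*u + 18*v^2 - 18*v + 12) dv.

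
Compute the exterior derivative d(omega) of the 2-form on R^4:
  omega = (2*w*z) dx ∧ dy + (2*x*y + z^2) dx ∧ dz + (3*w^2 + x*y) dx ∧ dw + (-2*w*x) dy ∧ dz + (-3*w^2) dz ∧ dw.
d(omega) = (-2*x) dx ∧ dy ∧ dz + (-x + 2*z) dx ∧ dy ∧ dw + (-2*x) dy ∧ dz ∧ dw

For a 2-form omega = sum_{i<j} g_{ij} dx_i ∧ dx_j, the exterior derivative is
  d(omega) = sum_{i<j} d(g_{ij}) ∧ dx_i ∧ dx_j = sum_{i<j, k} (∂g_{ij}/∂x_k) dx_k ∧ dx_i ∧ dx_j.
Expand each term, using dx_k ∧ dx_i ∧ dx_j = sgn(permutation) dx_{(a)} ∧ dx_{(b)} ∧ dx_{(c)} with (a < b < c) sorted:
  d(2*w*z) includes (∂/∂z)(2*w*z) dz = (2*w) dz, which multiplied by dx ∧ dy gives (2*w) dx ∧ dy ∧ dz
  d(2*w*z) includes (∂/∂w)(2*w*z) dw = (2*z) dw, which multiplied by dx ∧ dy gives (2*z) dx ∧ dy ∧ dw
  d(2*x*y + z^2) includes (∂/∂y)(2*x*y + z^2) dy = (2*x) dy, which multiplied by dx ∧ dz gives (-2*x) dx ∧ dy ∧ dz
  d(3*w^2 + x*y) includes (∂/∂y)(3*w^2 + x*y) dy = (x) dy, which multiplied by dx ∧ dw gives (-x) dx ∧ dy ∧ dw
  d(-2*w*x) includes (∂/∂x)(-2*w*x) dx = (-2*w) dx, which multiplied by dy ∧ dz gives (-2*w) dx ∧ dy ∧ dz
  d(-2*w*x) includes (∂/∂w)(-2*w*x) dw = (-2*x) dw, which multiplied by dy ∧ dz gives (-2*x) dy ∧ dz ∧ dw
Collecting like 3-forms: d(omega) = (-2*x) dx ∧ dy ∧ dz + (-x + 2*z) dx ∧ dy ∧ dw + (-2*x) dy ∧ dz ∧ dw.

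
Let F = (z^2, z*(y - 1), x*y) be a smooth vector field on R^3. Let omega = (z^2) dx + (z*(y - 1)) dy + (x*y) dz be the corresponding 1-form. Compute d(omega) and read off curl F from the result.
d(omega) = (x - y + 1) dy ∧ dz + (-y + 2*z) dz ∧ dx + (0) dx ∧ dy; curl F = (x - y + 1, -y + 2*z, 0)

d omega = sum_{i<j} (∂f_j/∂x_i - ∂f_i/∂x_j) dx_i ∧ dx_j. Under the identification (dy ∧ dz, dz ∧ dx, dx ∧ dy) ↔ (e_x, e_y, e_z), the coefficients are exactly the components of curl F. Compute:
  ∂R/∂y - ∂Q/∂z = (x) - (y - 1) = x - y + 1
  ∂P/∂z - ∂R/∂x = (2*z) - (y) = -y + 2*z
  ∂Q/∂x - ∂P/∂y = (0) - (0) = 0.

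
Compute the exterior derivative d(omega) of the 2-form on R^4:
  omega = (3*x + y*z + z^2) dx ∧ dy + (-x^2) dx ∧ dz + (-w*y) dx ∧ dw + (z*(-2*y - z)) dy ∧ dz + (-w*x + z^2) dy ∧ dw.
d(omega) = (y + 2*z) dx ∧ dy ∧ dz + (-2*z) dy ∧ dz ∧ dw

For a 2-form omega = sum_{i<j} g_{ij} dx_i ∧ dx_j, the exterior derivative is
  d(omega) = sum_{i<j} d(g_{ij}) ∧ dx_i ∧ dx_j = sum_{i<j, k} (∂g_{ij}/∂x_k) dx_k ∧ dx_i ∧ dx_j.
Expand each term, using dx_k ∧ dx_i ∧ dx_j = sgn(permutation) dx_{(a)} ∧ dx_{(b)} ∧ dx_{(c)} with (a < b < c) sorted:
  d(3*x + y*z + z^2) includes (∂/∂z)(3*x + y*z + z^2) dz = (y + 2*z) dz, which multiplied by dx ∧ dy gives (y + 2*z) dx ∧ dy ∧ dz
  d(-w*y) includes (∂/∂y)(-w*y) dy = (-w) dy, which multiplied by dx ∧ dw gives (w) dx ∧ dy ∧ dw
  d(-w*x + z^2) includes (∂/∂x)(-w*x + z^2) dx = (-w) dx, which multiplied by dy ∧ dw gives (-w) dx ∧ dy ∧ dw
  d(-w*x + z^2) includes (∂/∂z)(-w*x + z^2) dz = (2*z) dz, which multiplied by dy ∧ dw gives (-2*z) dy ∧ dz ∧ dw
Collecting like 3-forms: d(omega) = (y + 2*z) dx ∧ dy ∧ dz + (-2*z) dy ∧ dz ∧ dw.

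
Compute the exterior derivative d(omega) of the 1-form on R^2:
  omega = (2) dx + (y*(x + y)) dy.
d(omega) = (y) dx ∧ dy

For a 1-form omega = sum_i f_i dx_i, the exterior derivative is
  d(omega) = sum_{i < j} (∂f_j/∂x_i - ∂f_i/∂x_j) dx_i ∧ dx_j.
  coefficient of dx ∧ dy: ∂f_2/∂x - ∂f_1/∂y = ∂(y*(x + y))/∂x - ∂(2)/∂y = y
Assembling: d(omega) = (y) dx ∧ dy.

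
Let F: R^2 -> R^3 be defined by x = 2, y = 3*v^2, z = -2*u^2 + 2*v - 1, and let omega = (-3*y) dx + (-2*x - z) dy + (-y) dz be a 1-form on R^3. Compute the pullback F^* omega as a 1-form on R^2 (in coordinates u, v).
F^* omega = (12*u*v^2) du + (6*v*(2*u^2 - 3*v - 3)) dv

Using F^*(f dg) = (f ∘ F) d(g ∘ F), substitute each coordinate x_i by F_i(u, v) in f_i, and replace dx_i by d F_i = (∂F_i/∂u) du + (∂F_i/∂v) dv.
  For the x component: f_1(F) = -9*v^2; d F_1 = (0) du + (0) dv
  For the y component: f_2(F) = 2*u^2 - 2*v - 3; d F_2 = (0) du + (6*v) dv
  For the z component: f_3(F) = -3*v^2; d F_3 = (-4*u) du + (2) dv
Combining and collecting du, dv coefficients:
  coeff of du: 12*u*v^2
  coeff of dv: 6*v*(2*u^2 - 3*v - 3)
F^* omega = (12*u*v^2) du + (6*v*(2*u^2 - 3*v - 3)) dv.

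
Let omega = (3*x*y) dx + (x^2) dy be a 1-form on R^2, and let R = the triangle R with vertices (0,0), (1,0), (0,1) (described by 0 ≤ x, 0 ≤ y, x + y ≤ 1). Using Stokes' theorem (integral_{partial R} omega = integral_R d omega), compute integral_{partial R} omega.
integral_(partial R) omega = -1/6

Stokes: integral_partial_R omega = integral_R d omega with d omega = (∂Q/∂x - ∂P/∂y) dx ∧ dy.
  ∂Q/∂x = 2*x
  ∂P/∂y = 3*x
  integrand = ∂Q/∂x - ∂P/∂y = -x.
Integrating over R: integral_0^1 integral_0^{1-x} (-x) dy dx = -1/6.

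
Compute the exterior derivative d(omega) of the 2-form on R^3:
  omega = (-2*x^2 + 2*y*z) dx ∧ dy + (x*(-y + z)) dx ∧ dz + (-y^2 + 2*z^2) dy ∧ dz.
d(omega) = (x + 2*y) dx ∧ dy ∧ dz

For a 2-form omega = sum_{i<j} g_{ij} dx_i ∧ dx_j, the exterior derivative is
  d(omega) = sum_{i<j} d(g_{ij}) ∧ dx_i ∧ dx_j = sum_{i<j, k} (∂g_{ij}/∂x_k) dx_k ∧ dx_i ∧ dx_j.
Expand each term, using dx_k ∧ dx_i ∧ dx_j = sgn(permutation) dx_{(a)} ∧ dx_{(b)} ∧ dx_{(c)} with (a < b < c) sorted:
  d(-2*x^2 + 2*y*z) includes (∂/∂z)(-2*x^2 + 2*y*z) dz = (2*y) dz, which multiplied by dx ∧ dy gives (2*y) dx ∧ dy ∧ dz
  d(x*(-y + z)) includes (∂/∂y)(x*(-y + z)) dy = (-x) dy, which multiplied by dx ∧ dz gives (x) dx ∧ dy ∧ dz
Collecting like 3-forms: d(omega) = (x + 2*y) dx ∧ dy ∧ dz.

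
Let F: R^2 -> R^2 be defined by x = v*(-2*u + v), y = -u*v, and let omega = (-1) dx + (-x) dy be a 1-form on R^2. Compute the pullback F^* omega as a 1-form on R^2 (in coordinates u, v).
F^* omega = (v*(-2*u*v + v^2 + 2)) du + (-2*u^2*v + u*v^2 + 2*u - 2*v) dv

Using F^*(f dg) = (f ∘ F) d(g ∘ F), substitute each coordinate x_i by F_i(u, v) in f_i, and replace dx_i by d F_i = (∂F_i/∂u) du + (∂F_i/∂v) dv.
  For the x component: f_1(F) = -1; d F_1 = (-2*v) du + (-2*u + 2*v) dv
  For the y component: f_2(F) = v*(2*u - v); d F_2 = (-v) du + (-u) dv
Combining and collecting du, dv coefficients:
  coeff of du: v*(-2*u*v + v^2 + 2)
  coeff of dv: -2*u^2*v + u*v^2 + 2*u - 2*v
F^* omega = (v*(-2*u*v + v^2 + 2)) du + (-2*u^2*v + u*v^2 + 2*u - 2*v) dv.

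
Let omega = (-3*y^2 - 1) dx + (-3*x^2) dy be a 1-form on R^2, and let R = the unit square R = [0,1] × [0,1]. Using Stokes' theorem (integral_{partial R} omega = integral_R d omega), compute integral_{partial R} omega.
integral_(partial R) omega = 0

Stokes: integral_partial_R omega = integral_R d omega with d omega = (∂Q/∂x - ∂P/∂y) dx ∧ dy.
  ∂Q/∂x = -6*x
  ∂P/∂y = -6*y
  integrand = ∂Q/∂x - ∂P/∂y = -6*x + 6*y.
Integrating over R: integral_0^1 integral_0^1 (-6*x + 6*y) dx dy = 0.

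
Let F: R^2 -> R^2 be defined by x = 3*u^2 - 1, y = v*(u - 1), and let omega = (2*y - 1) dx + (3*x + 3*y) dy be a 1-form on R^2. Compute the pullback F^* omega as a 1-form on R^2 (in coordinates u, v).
F^* omega = (21*u^2*v + 3*u*v^2 - 12*u*v - 6*u - 3*v^2 - 3*v) du + (9*u^3 + 3*u^2*v - 9*u^2 - 6*u*v - 3*u + 3*v + 3) dv

Using F^*(f dg) = (f ∘ F) d(g ∘ F), substitute each coordinate x_i by F_i(u, v) in f_i, and replace dx_i by d F_i = (∂F_i/∂u) du + (∂F_i/∂v) dv.
  For the x component: f_1(F) = 2*u*v - 2*v - 1; d F_1 = (6*u) du + (0) dv
  For the y component: f_2(F) = 9*u^2 + 3*u*v - 3*v - 3; d F_2 = (v) du + (u - 1) dv
Combining and collecting du, dv coefficients:
  coeff of du: 21*u^2*v + 3*u*v^2 - 12*u*v - 6*u - 3*v^2 - 3*v
  coeff of dv: 9*u^3 + 3*u^2*v - 9*u^2 - 6*u*v - 3*u + 3*v + 3
F^* omega = (21*u^2*v + 3*u*v^2 - 12*u*v - 6*u - 3*v^2 - 3*v) du + (9*u^3 + 3*u^2*v - 9*u^2 - 6*u*v - 3*u + 3*v + 3) dv.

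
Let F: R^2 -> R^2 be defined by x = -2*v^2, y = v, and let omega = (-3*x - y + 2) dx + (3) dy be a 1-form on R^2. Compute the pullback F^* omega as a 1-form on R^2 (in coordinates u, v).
F^* omega = (-24*v^3 + 4*v^2 - 8*v + 3) dv

Using F^*(f dg) = (f ∘ F) d(g ∘ F), substitute each coordinate x_i by F_i(u, v) in f_i, and replace dx_i by d F_i = (∂F_i/∂u) du + (∂F_i/∂v) dv.
  For the x component: f_1(F) = 6*v^2 - v + 2; d F_1 = (0) du + (-4*v) dv
  For the y component: f_2(F) = 3; d F_2 = (0) du + (1) dv
Combining and collecting du, dv coefficients:
  coeff of du: 0
  coeff of dv: -24*v^3 + 4*v^2 - 8*v + 3
F^* omega = (-24*v^3 + 4*v^2 - 8*v + 3) dv.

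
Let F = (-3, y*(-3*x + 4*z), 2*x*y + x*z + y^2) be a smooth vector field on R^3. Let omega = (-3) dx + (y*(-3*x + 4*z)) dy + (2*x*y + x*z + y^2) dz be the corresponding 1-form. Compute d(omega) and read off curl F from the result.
d(omega) = (2*x - 2*y) dy ∧ dz + (-2*y - z) dz ∧ dx + (-3*y) dx ∧ dy; curl F = (2*x - 2*y, -2*y - z, -3*y)

d omega = sum_{i<j} (∂f_j/∂x_i - ∂f_i/∂x_j) dx_i ∧ dx_j. Under the identification (dy ∧ dz, dz ∧ dx, dx ∧ dy) ↔ (e_x, e_y, e_z), the coefficients are exactly the components of curl F. Compute:
  ∂R/∂y - ∂Q/∂z = (2*x + 2*y) - (4*y) = 2*x - 2*y
  ∂P/∂z - ∂R/∂x = (0) - (2*y + z) = -2*y - z
  ∂Q/∂x - ∂P/∂y = (-3*y) - (0) = -3*y.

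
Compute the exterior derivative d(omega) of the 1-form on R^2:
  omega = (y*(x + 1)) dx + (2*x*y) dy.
d(omega) = (-x + 2*y - 1) dx ∧ dy

For a 1-form omega = sum_i f_i dx_i, the exterior derivative is
  d(omega) = sum_{i < j} (∂f_j/∂x_i - ∂f_i/∂x_j) dx_i ∧ dx_j.
  coefficient of dx ∧ dy: ∂f_2/∂x - ∂f_1/∂y = ∂(2*x*y)/∂x - ∂(y*(x + 1))/∂y = -x + 2*y - 1
Assembling: d(omega) = (-x + 2*y - 1) dx ∧ dy.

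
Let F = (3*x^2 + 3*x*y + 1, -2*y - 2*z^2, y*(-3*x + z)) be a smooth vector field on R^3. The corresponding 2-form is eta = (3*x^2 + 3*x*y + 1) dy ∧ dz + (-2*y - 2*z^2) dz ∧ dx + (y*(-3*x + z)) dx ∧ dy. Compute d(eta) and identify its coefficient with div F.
d(eta) = (6*x + 4*y - 2) dx ∧ dy ∧ dz; div F = 6*x + 4*y - 2

For a 2-form in R^3 of the form above, applying d gives a 3-form with coefficient ∂P/∂x + ∂Q/∂y + ∂R/∂z:
  ∂P/∂x = 6*x + 3*y
  ∂Q/∂y = -2
  ∂R/∂z = y
Sum = 6*x + 4*y - 2, which is exactly div F.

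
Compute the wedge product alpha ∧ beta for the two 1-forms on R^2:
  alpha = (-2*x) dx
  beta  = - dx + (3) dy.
alpha ∧ beta = (-6*x) dx ∧ dy

Distribute the wedge, using dx_i ∧ dx_j = -dx_j ∧ dx_i and dx_i ∧ dx_i = 0. For each pair (i, j) with i < j, the coefficient of dx_i ∧ dx_j in alpha ∧ beta is (alpha_i * beta_j - alpha_j * beta_i). Collecting: alpha ∧ beta = (-6*x) dx ∧ dy.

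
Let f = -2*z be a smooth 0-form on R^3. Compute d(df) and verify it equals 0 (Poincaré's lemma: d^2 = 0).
d(df) = 0

Step 1: df = sum_i (∂f/∂x_i) dx_i = (0) dx + (0) dy + (-2) dz.
Step 2: Apply d again. Using the 1-form formula, the coefficient of dx ∧ dy in d(df) is ∂^2 f/∂x ∂y - ∂^2 f/∂y ∂x = (0) - (0) = 0 (equality of mixed partials for smooth f).
Similarly for dx ∧ dz and dy ∧ dz — all coefficients vanish. So d(df) = 0.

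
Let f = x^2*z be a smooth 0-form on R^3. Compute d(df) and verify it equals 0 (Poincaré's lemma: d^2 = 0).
d(df) = 0

Step 1: df = sum_i (∂f/∂x_i) dx_i = (2*x*z) dx + (0) dy + (x^2) dz.
Step 2: Apply d again. Using the 1-form formula, the coefficient of dx ∧ dy in d(df) is ∂^2 f/∂x ∂y - ∂^2 f/∂y ∂x = (0) - (0) = 0 (equality of mixed partials for smooth f).
Similarly for dx ∧ dz and dy ∧ dz — all coefficients vanish. So d(df) = 0.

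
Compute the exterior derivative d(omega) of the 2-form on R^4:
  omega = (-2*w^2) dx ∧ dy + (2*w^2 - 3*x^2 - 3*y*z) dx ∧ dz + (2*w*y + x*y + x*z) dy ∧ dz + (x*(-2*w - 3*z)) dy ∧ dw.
d(omega) = (-6*w - 3*z) dx ∧ dy ∧ dw + (y + 4*z) dx ∧ dy ∧ dz + (4*w) dx ∧ dz ∧ dw + (3*x + 2*y) dy ∧ dz ∧ dw

For a 2-form omega = sum_{i<j} g_{ij} dx_i ∧ dx_j, the exterior derivative is
  d(omega) = sum_{i<j} d(g_{ij}) ∧ dx_i ∧ dx_j = sum_{i<j, k} (∂g_{ij}/∂x_k) dx_k ∧ dx_i ∧ dx_j.
Expand each term, using dx_k ∧ dx_i ∧ dx_j = sgn(permutation) dx_{(a)} ∧ dx_{(b)} ∧ dx_{(c)} with (a < b < c) sorted:
  d(-2*w^2) includes (∂/∂w)(-2*w^2) dw = (-4*w) dw, which multiplied by dx ∧ dy gives (-4*w) dx ∧ dy ∧ dw
  d(2*w^2 - 3*x^2 - 3*y*z) includes (∂/∂y)(2*w^2 - 3*x^2 - 3*y*z) dy = (-3*z) dy, which multiplied by dx ∧ dz gives (3*z) dx ∧ dy ∧ dz
  d(2*w^2 - 3*x^2 - 3*y*z) includes (∂/∂w)(2*w^2 - 3*x^2 - 3*y*z) dw = (4*w) dw, which multiplied by dx ∧ dz gives (4*w) dx ∧ dz ∧ dw
  d(2*w*y + x*y + x*z) includes (∂/∂x)(2*w*y + x*y + x*z) dx = (y + z) dx, which multiplied by dy ∧ dz gives (y + z) dx ∧ dy ∧ dz
  d(2*w*y + x*y + x*z) includes (∂/∂w)(2*w*y + x*y + x*z) dw = (2*y) dw, which multiplied by dy ∧ dz gives (2*y) dy ∧ dz ∧ dw
  d(x*(-2*w - 3*z)) includes (∂/∂x)(x*(-2*w - 3*z)) dx = (-2*w - 3*z) dx, which multiplied by dy ∧ dw gives (-2*w - 3*z) dx ∧ dy ∧ dw
  d(x*(-2*w - 3*z)) includes (∂/∂z)(x*(-2*w - 3*z)) dz = (-3*x) dz, which multiplied by dy ∧ dw gives (3*x) dy ∧ dz ∧ dw
Collecting like 3-forms: d(omega) = (-6*w - 3*z) dx ∧ dy ∧ dw + (y + 4*z) dx ∧ dy ∧ dz + (4*w) dx ∧ dz ∧ dw + (3*x + 2*y) dy ∧ dz ∧ dw.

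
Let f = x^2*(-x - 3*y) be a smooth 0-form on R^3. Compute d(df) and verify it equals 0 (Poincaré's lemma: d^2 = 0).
d(df) = 0

Step 1: df = sum_i (∂f/∂x_i) dx_i = (3*x*(-x - 2*y)) dx + (-3*x^2) dy + (0) dz.
Step 2: Apply d again. Using the 1-form formula, the coefficient of dx ∧ dy in d(df) is ∂^2 f/∂x ∂y - ∂^2 f/∂y ∂x = (-6*x) - (-6*x) = 0 (equality of mixed partials for smooth f).
Similarly for dx ∧ dz and dy ∧ dz — all coefficients vanish. So d(df) = 0.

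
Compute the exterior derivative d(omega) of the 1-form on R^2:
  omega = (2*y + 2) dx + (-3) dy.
d(omega) = (-2) dx ∧ dy

For a 1-form omega = sum_i f_i dx_i, the exterior derivative is
  d(omega) = sum_{i < j} (∂f_j/∂x_i - ∂f_i/∂x_j) dx_i ∧ dx_j.
  coefficient of dx ∧ dy: ∂f_2/∂x - ∂f_1/∂y = ∂(-3)/∂x - ∂(2*y + 2)/∂y = -2
Assembling: d(omega) = (-2) dx ∧ dy.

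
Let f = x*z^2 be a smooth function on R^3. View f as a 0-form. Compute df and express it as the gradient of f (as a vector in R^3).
df = (z^2) dx + (0) dy + (2*x*z) dz; grad f = (z^2, 0, 2*x*z)

For a 0-form f, d f = (∂f/∂x) dx + (∂f/∂y) dy + (∂f/∂z) dz. The components of the vector representation are exactly the entries of grad f in Cartesian coordinates:
  ∂f/∂x = z^2
  ∂f/∂y = 0
  ∂f/∂z = 2*x*z.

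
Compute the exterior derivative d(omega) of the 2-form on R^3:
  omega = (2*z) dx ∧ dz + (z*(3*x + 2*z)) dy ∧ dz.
d(omega) = (3*z) dx ∧ dy ∧ dz

For a 2-form omega = sum_{i<j} g_{ij} dx_i ∧ dx_j, the exterior derivative is
  d(omega) = sum_{i<j} d(g_{ij}) ∧ dx_i ∧ dx_j = sum_{i<j, k} (∂g_{ij}/∂x_k) dx_k ∧ dx_i ∧ dx_j.
Expand each term, using dx_k ∧ dx_i ∧ dx_j = sgn(permutation) dx_{(a)} ∧ dx_{(b)} ∧ dx_{(c)} with (a < b < c) sorted:
  d(z*(3*x + 2*z)) includes (∂/∂x)(z*(3*x + 2*z)) dx = (3*z) dx, which multiplied by dy ∧ dz gives (3*z) dx ∧ dy ∧ dz
Collecting like 3-forms: d(omega) = (3*z) dx ∧ dy ∧ dz.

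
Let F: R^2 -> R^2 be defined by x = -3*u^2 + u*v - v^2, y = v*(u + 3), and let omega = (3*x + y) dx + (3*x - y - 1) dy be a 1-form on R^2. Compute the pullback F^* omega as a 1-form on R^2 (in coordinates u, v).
F^* omega = (54*u^3 - 42*u^2*v + 24*u*v^2 - 18*u*v - 6*v^3 - v) du + (-18*u^3 + 24*u^2*v - 27*u^2 - 14*u*v^2 + 6*u*v - u + 6*v^3 - 15*v^2 - 9*v - 3) dv

Using F^*(f dg) = (f ∘ F) d(g ∘ F), substitute each coordinate x_i by F_i(u, v) in f_i, and replace dx_i by d F_i = (∂F_i/∂u) du + (∂F_i/∂v) dv.
  For the x component: f_1(F) = -9*u^2 + 4*u*v - 3*v^2 + 3*v; d F_1 = (-6*u + v) du + (u - 2*v) dv
  For the y component: f_2(F) = -9*u^2 + 2*u*v - 3*v^2 - 3*v - 1; d F_2 = (v) du + (u + 3) dv
Combining and collecting du, dv coefficients:
  coeff of du: 54*u^3 - 42*u^2*v + 24*u*v^2 - 18*u*v - 6*v^3 - v
  coeff of dv: -18*u^3 + 24*u^2*v - 27*u^2 - 14*u*v^2 + 6*u*v - u + 6*v^3 - 15*v^2 - 9*v - 3
F^* omega = (54*u^3 - 42*u^2*v + 24*u*v^2 - 18*u*v - 6*v^3 - v) du + (-18*u^3 + 24*u^2*v - 27*u^2 - 14*u*v^2 + 6*u*v - u + 6*v^3 - 15*v^2 - 9*v - 3) dv.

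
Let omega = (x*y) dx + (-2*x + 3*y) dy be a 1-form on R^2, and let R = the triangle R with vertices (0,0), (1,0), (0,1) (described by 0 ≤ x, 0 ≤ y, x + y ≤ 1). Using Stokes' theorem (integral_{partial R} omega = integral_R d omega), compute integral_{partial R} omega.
integral_(partial R) omega = -7/6

Stokes: integral_partial_R omega = integral_R d omega with d omega = (∂Q/∂x - ∂P/∂y) dx ∧ dy.
  ∂Q/∂x = -2
  ∂P/∂y = x
  integrand = ∂Q/∂x - ∂P/∂y = -x - 2.
Integrating over R: integral_0^1 integral_0^{1-x} (-x - 2) dy dx = -7/6.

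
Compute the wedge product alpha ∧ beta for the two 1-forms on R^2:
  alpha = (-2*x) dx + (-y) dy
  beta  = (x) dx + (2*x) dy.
alpha ∧ beta = (x*(-4*x + y)) dx ∧ dy

Distribute the wedge, using dx_i ∧ dx_j = -dx_j ∧ dx_i and dx_i ∧ dx_i = 0. For each pair (i, j) with i < j, the coefficient of dx_i ∧ dx_j in alpha ∧ beta is (alpha_i * beta_j - alpha_j * beta_i). Collecting: alpha ∧ beta = (x*(-4*x + y)) dx ∧ dy.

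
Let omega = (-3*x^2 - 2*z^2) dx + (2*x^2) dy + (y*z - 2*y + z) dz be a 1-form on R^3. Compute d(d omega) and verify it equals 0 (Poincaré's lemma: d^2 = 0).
d(d omega) = 0

Step 1: d omega = sum_{i<j} (∂f_j/∂x_i - ∂f_i/∂x_j) dx_i ∧ dx_j:
  coeff of dx ∧ dy: 4*x
  coeff of dx ∧ dz: 4*z
  coeff of dy ∧ dz: z - 2
Step 2: Apply d again to each 2-form coefficient. The only possible 3-form in R^3 is dx ∧ dy ∧ dz, with coefficient
  ∂(coeff of dy∧dz)/∂x - ∂(coeff of dx∧dz)/∂y + ∂(coeff of dx∧dy)/∂z
  = ∂/∂x (z - 2) - ∂/∂y (4*z) + ∂/∂z (4*x).
Each of these terms simplifies to sums of mixed partials that cancel in pairs. The result is 0 (by equality of mixed partials for smooth functions — Schwarz / Clairaut).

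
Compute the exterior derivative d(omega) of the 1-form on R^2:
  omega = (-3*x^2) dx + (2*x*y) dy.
d(omega) = (2*y) dx ∧ dy

For a 1-form omega = sum_i f_i dx_i, the exterior derivative is
  d(omega) = sum_{i < j} (∂f_j/∂x_i - ∂f_i/∂x_j) dx_i ∧ dx_j.
  coefficient of dx ∧ dy: ∂f_2/∂x - ∂f_1/∂y = ∂(2*x*y)/∂x - ∂(-3*x^2)/∂y = 2*y
Assembling: d(omega) = (2*y) dx ∧ dy.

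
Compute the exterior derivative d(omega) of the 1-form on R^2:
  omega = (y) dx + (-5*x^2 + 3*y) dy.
d(omega) = (-10*x - 1) dx ∧ dy

For a 1-form omega = sum_i f_i dx_i, the exterior derivative is
  d(omega) = sum_{i < j} (∂f_j/∂x_i - ∂f_i/∂x_j) dx_i ∧ dx_j.
  coefficient of dx ∧ dy: ∂f_2/∂x - ∂f_1/∂y = ∂(-5*x^2 + 3*y)/∂x - ∂(y)/∂y = -10*x - 1
Assembling: d(omega) = (-10*x - 1) dx ∧ dy.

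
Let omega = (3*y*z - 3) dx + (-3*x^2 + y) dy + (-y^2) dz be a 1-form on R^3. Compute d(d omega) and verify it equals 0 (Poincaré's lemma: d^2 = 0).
d(d omega) = 0

Step 1: d omega = sum_{i<j} (∂f_j/∂x_i - ∂f_i/∂x_j) dx_i ∧ dx_j:
  coeff of dx ∧ dy: -6*x - 3*z
  coeff of dx ∧ dz: -3*y
  coeff of dy ∧ dz: -2*y
Step 2: Apply d again to each 2-form coefficient. The only possible 3-form in R^3 is dx ∧ dy ∧ dz, with coefficient
  ∂(coeff of dy∧dz)/∂x - ∂(coeff of dx∧dz)/∂y + ∂(coeff of dx∧dy)/∂z
  = ∂/∂x (-2*y) - ∂/∂y (-3*y) + ∂/∂z (-6*x - 3*z).
Each of these terms simplifies to sums of mixed partials that cancel in pairs. The result is 0 (by equality of mixed partials for smooth functions — Schwarz / Clairaut).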